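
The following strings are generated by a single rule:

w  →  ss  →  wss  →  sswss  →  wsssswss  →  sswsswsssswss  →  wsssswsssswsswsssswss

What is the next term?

From term 3 onward, concatenate the second-to-last term with the last: w·ss = wss, ss·wss = sswss, …
Continuing: sswsswsssswss · wsssswsssswsswsssswss gives term 8.

sswsswsssswsswsssswsssswsswsssswss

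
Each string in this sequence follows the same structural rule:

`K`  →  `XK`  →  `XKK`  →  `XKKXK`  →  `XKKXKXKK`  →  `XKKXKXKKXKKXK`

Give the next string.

XKKXKXKKXKKXKXKKXKXKK

From term 3 onward, concatenate the last term with the second-to-last: XK·K = XKK, XKK·XK = XKKXK, …
The next term joins XKKXKXKKXKKXK and XKKXKXKK.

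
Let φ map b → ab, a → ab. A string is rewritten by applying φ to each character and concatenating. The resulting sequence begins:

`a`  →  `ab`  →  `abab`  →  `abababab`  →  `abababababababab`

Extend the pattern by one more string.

Replace each of the 16 characters of abababababababab in place — ab ab ab ab ab ab ab ab ab ab ab ab ab ab ab ab — and concatenate.

abababababababababababababababab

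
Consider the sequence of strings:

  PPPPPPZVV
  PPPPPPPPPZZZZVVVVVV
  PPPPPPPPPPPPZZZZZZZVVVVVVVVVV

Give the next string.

Each string has the form P^{3n+3} Z^{3n-2} V^{4n-2} (n = 1, 2, …).
For the next term, n = 4, so the run lengths are 15, 10, 14.

PPPPPPPPPPPPPPPZZZZZZZZZZVVVVVVVVVVVVVV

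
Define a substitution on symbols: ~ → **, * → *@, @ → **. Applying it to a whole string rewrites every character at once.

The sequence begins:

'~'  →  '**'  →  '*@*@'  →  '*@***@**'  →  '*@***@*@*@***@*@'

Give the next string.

*@***@*@*@***@***@***@*@*@***@**

φ(*@***@*@*@***@*@) expands symbol-by-symbol to *@ ** *@ *@ *@ ** *@ ** *@ ** *@ *@ *@ ** *@ **; joining the 16 pieces gives the next term.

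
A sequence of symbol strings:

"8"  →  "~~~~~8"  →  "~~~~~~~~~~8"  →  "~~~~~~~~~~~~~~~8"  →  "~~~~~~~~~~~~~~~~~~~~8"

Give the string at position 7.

~~~~~~~~~~~~~~~~~~~~~~~~~~~~~~8

The strings grow by a fixed prefix ~~~~~ each time.
From ~~~~~~~~~~~~~~~~~~~~8, 2 further steps: ~~~~~~~~~~~~~~~~~~~~8 → ~~~~~~~~~~~~~~~~~~~~~~~~~8 → (answer).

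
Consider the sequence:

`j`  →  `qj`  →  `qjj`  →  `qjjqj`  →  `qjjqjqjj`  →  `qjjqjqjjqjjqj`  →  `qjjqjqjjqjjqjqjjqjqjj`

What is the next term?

qjjqjqjjqjjqjqjjqjqjjqjjqjqjjqjjqj

Each term (from the third on) is the previous term followed by the one before it: term 3 = qj·j = qjj.
The next term joins qjjqjqjjqjjqjqjjqjqjj and qjjqjqjjqjjqj.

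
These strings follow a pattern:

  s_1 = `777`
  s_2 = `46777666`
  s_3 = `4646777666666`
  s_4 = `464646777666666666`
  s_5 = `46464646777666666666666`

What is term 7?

Every step adds 46 to the front and 666 to the end of the previous string.
From 46464646777666666666666, 2 further steps: 46464646777666666666666 → 4646464646777666666666666666 → (answer).

464646464646777666666666666666666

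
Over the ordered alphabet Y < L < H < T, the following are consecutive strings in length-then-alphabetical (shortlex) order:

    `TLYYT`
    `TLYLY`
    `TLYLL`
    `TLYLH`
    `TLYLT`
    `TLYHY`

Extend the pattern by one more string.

Treat TLYHY as a base-4 numeral over the given alphabet and add one, carrying through any trailing T's.

TLYHL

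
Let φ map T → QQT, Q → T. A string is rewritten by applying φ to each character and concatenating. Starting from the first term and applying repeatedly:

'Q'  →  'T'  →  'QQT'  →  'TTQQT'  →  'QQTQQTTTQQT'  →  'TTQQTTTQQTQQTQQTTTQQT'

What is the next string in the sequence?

Replace each of the 21 characters of TTQQTTTQQTQQTQQTTTQQT in place — QQT QQT T T QQT QQT QQT T T QQT T T QQT T T QQT QQT QQT T T QQT — and concatenate.

QQTQQTTTQQTQQTQQTTTQQTTTQQTTTQQTQQTQQTTTQQT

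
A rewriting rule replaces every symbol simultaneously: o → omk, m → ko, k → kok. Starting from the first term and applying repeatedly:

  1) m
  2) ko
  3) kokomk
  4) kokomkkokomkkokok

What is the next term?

kokomkkokomkkokokkokomkkokomkkokokkokomkkokomkkok

Applying the rule to each of the 17 symbols of kokomkkokomkkokok gives the pieces kok omk kok omk ko kok kok omk kok omk ko kok kok omk kok omk kok, which concatenate to the answer.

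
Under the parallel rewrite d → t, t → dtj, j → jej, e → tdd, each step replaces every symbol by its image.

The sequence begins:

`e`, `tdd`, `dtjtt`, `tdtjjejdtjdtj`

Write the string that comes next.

Applying the rule to each of the 13 symbols of tdtjjejdtjdtj gives the pieces dtj t dtj jej jej tdd jej t dtj jej t dtj jej, which concatenate to the answer.

dtjtdtjjejjejtddjejtdtjjejtdtjjej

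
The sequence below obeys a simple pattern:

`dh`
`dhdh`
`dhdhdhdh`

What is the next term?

Each string is two copies of the previous one concatenated.
One more doubling of dhdhdhdh gives the answer.

dhdhdhdhdhdhdhdh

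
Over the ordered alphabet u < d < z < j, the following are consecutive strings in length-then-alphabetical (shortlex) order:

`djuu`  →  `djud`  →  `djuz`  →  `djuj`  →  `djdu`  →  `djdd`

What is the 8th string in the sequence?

djdj

Stepping forward 2 times from djdd: djdd → djdz, then the target.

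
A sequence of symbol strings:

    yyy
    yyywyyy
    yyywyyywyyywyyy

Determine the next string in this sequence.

yyywyyywyyywyyywyyywyyywyyywyyy

Every step duplicates the string with 'w' between the halves.
One more doubling of yyywyyywyyywyyy gives the answer.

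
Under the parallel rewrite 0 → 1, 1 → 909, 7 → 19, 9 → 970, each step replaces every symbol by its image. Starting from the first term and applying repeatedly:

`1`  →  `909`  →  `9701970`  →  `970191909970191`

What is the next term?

Rewriting the 15 symbols of 970191909970191 one by one yields 970 19 1 909 970 909 970 1 970 970 19 1 909 970 909; concatenated:

9701919099709099701970970191909970909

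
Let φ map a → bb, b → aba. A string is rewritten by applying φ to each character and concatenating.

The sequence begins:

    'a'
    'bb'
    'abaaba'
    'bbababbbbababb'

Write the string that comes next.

Replace each of the 14 characters of bbababbbbababb in place — aba aba bb aba bb aba aba aba aba bb aba bb aba aba — and concatenate.

abaababbababbabaabaabaababbababbabaaba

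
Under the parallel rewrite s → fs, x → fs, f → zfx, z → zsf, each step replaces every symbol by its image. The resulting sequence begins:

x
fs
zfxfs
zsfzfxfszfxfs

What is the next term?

zsffszfxzsfzfxfszfxfszsfzfxfszfxfs

Replace each of the 13 characters of zsfzfxfszfxfs in place — zsf fs zfx zsf zfx fs zfx fs zsf zfx fs zfx fs — and concatenate.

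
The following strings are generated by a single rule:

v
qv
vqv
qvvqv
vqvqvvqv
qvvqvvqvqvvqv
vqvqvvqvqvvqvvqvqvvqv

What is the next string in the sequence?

Each term (from the third on) is the two preceding terms concatenated in order: term 3 = v·qv = vqv.
So term 8 is qvvqvvqvqvvqv·vqvqvvqvqvvqvvqvqvvqv.

qvvqvvqvqvvqvvqvqvvqvqvvqvvqvqvvqv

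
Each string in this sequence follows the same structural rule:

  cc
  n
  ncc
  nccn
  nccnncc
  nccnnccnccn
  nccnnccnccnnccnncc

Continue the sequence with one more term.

nccnnccnccnnccnnccnccnnccnccn

This is a Fibonacci-style word recurrence s(k) = s(k−1)·s(k−2): e.g. n·cc = ncc.
Continuing: nccnnccnccnnccnncc · nccnnccnccn gives term 8.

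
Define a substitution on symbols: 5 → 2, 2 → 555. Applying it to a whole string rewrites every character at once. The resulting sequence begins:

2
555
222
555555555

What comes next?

Expanding 555555555: 5→2, 5→2, 5→2, 5→2, 5→2, 5→2, 5→2, 5→2, 5→2. Concatenated: 2 2 2 2 2 2 2 2 2.

222222222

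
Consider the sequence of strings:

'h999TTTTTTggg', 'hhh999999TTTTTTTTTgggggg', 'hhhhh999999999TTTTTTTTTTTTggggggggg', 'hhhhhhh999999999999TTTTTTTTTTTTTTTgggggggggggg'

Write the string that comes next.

hhhhhhhhh999999999999999TTTTTTTTTTTTTTTTTTggggggggggggggg

Term n consists of 2n-1 h's, followed by 3n 9's, followed by 3n+3 T's, followed by 3n g's (n = 1, 2, …).
For the next term, n = 5, so the run lengths are 9, 15, 18, 15.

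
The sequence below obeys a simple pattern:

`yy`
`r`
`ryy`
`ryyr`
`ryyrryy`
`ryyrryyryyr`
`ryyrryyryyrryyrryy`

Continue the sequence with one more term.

From term 3 onward, concatenate the last term with the second-to-last: r·yy = ryy, ryy·r = ryyr, …
Continuing: ryyrryyryyrryyrryy · ryyrryyryyr gives term 8.

ryyrryyryyrryyrryyryyrryyryyr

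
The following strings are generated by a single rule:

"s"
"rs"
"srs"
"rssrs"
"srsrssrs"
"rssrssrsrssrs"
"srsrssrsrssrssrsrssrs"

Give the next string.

This is a Fibonacci-style word recurrence s(k) = s(k−2)·s(k−1): e.g. s·rs = srs.
Continuing: rssrssrsrssrs · srsrssrsrssrssrsrssrs gives term 8.

rssrssrsrssrssrsrssrsrssrssrsrssrs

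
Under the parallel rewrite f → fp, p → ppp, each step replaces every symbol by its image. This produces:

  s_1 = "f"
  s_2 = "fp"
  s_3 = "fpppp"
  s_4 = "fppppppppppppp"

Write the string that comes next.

Replace each of the 14 characters of fppppppppppppp in place — fp ppp ppp ppp ppp ppp ppp ppp ppp ppp ppp ppp ppp ppp — and concatenate.

fpppppppppppppppppppppppppppppppppppppppp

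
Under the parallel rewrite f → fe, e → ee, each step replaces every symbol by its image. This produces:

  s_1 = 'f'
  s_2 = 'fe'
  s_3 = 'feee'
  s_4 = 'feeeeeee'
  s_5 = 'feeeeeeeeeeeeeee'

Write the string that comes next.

feeeeeeeeeeeeeeeeeeeeeeeeeeeeeee

Applying the rule to each of the 16 symbols of feeeeeeeeeeeeeee gives the pieces fe ee ee ee ee ee ee ee ee ee ee ee ee ee ee ee, which concatenate to the answer.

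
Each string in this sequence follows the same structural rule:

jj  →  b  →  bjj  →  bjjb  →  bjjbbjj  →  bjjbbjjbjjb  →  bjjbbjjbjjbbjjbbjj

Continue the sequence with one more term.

bjjbbjjbjjbbjjbbjjbjjbbjjbjjb

From term 3 onward, concatenate the last term with the second-to-last: b·jj = bjj, bjj·b = bjjb, …
Continuing: bjjbbjjbjjbbjjbbjj · bjjbbjjbjjb gives term 8.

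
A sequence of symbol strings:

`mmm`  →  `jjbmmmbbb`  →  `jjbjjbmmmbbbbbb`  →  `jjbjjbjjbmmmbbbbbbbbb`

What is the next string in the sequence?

jjbjjbjjbjjbmmmbbbbbbbbbbbb

Each term wraps the previous one in jjb on the left and bbb on the right.
One more step from jjbjjbjjbmmmbbbbbbbbb gives the answer.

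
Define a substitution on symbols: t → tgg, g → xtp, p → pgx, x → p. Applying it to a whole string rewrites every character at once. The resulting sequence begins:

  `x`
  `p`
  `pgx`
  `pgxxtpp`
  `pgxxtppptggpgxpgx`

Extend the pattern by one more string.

Rewriting the 17 symbols of pgxxtppptggpgxpgx one by one yields pgx xtp p p tgg pgx pgx pgx tgg xtp xtp pgx xtp p pgx xtp p; concatenated:

pgxxtppptggpgxpgxpgxtggxtpxtppgxxtpppgxxtpp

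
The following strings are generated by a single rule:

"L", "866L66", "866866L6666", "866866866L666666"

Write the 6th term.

866866866866866L6666666666

s(k+1) = 866·s(k)·66, so each term gains 866 as a prefix and 66 as a suffix.
From 866866866L666666, 2 further steps: 866866866L666666 → 866866866866L66666666 → (answer).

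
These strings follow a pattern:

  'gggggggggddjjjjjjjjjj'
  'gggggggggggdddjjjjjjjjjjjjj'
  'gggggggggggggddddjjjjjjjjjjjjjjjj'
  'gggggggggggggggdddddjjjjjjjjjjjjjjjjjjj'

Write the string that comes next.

The n-th term is 2n+3 g's then n-1 d's then 3n+1 j's, where the shown terms are n = 3, 4, 5, 6.
For the next term, n = 7, so the run lengths are 17, 6, 22.

gggggggggggggggggddddddjjjjjjjjjjjjjjjjjjjjjj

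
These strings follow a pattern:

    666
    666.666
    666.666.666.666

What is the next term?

Every step duplicates the string with '.' between the halves.
So the next term is two copies of 666.666.666.666 with '.' between the halves.

666.666.666.666.666.666.666.666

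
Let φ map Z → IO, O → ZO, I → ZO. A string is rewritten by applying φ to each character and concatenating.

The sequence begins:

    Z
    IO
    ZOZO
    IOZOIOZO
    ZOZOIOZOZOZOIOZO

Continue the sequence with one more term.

IOZOIOZOZOZOIOZOIOZOIOZOZOZOIOZO

Applying the rule to each of the 16 symbols of ZOZOIOZOZOZOIOZO gives the pieces IO ZO IO ZO ZO ZO IO ZO IO ZO IO ZO ZO ZO IO ZO, which concatenate to the answer.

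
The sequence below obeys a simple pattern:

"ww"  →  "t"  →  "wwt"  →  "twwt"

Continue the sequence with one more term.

Each term (from the third on) is the two preceding terms concatenated in order: term 3 = ww·t = wwt.
So term 5 is wwt·twwt.

wwttwwt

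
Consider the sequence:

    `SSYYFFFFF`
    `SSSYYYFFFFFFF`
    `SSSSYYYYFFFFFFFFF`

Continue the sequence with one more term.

The n-th term is n S's then n Y's then 2n+1 F's, where the shown terms are n = 2, 3, 4.
At n = 5 the blocks have lengths 5, 5, 11.

SSSSSYYYYYFFFFFFFFFFF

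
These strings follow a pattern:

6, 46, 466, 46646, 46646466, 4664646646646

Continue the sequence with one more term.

466464664664646646466

This is a Fibonacci-style word recurrence s(k) = s(k−1)·s(k−2): e.g. 46·6 = 466.
The next term joins 4664646646646 and 46646466.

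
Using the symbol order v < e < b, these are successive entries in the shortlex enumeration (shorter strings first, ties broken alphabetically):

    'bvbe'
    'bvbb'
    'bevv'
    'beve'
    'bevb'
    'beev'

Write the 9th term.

bebv

Continuing the enumeration 3 steps past beev: beev → beee → beeb → (answer).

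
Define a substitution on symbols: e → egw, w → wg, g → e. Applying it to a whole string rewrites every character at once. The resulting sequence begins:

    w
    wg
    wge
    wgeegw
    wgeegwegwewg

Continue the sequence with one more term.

Expanding wgeegwegwewg: w→wg, g→e, e→egw, e→egw, g→e, w→wg, e→egw, g→e, w→wg, e→egw, w→wg, g→e. Concatenated: wg e egw egw e wg egw e wg egw wg e.

wgeegwegwewgegwewgegwwge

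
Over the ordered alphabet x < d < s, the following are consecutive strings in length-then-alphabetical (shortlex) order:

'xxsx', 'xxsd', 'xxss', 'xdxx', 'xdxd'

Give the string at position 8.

xddd

Continuing the enumeration 3 steps past xdxd: xdxd → xdxs → xddx → (answer).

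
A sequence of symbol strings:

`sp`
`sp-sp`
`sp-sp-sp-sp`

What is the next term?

s(k+1) = s(k)·-·s(k) — each term doubles the last with '-' between the halves.
Doubling sp-sp-sp-sp with '-' between the halves:

sp-sp-sp-sp-sp-sp-sp-sp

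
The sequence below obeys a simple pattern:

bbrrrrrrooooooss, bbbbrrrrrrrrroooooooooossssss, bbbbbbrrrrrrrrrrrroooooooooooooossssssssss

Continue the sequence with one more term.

bbbbbbbbrrrrrrrrrrrrrrroooooooooooooooooossssssssssssss

Term n consists of 2n b's, followed by 3n+3 r's, followed by 4n+2 o's, followed by 4n-2 s's (n = 1, 2, …).
For the next term, n = 4, so the run lengths are 8, 15, 18, 14.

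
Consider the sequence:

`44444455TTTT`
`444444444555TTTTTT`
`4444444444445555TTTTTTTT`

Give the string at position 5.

Each string has the form 4^{3n} 5^{n} T^{2n}, where the shown terms are n = 2, 3, 4.
At n = 6 the blocks have lengths 18, 6, 12.

444444444444444444555555TTTTTTTTTTTT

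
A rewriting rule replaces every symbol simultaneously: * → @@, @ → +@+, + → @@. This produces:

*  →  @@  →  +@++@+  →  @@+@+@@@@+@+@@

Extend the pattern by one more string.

Rewriting the 14 symbols of @@+@+@@@@+@+@@ one by one yields +@+ +@+ @@ +@+ @@ +@+ +@+ +@+ +@+ @@ +@+ @@ +@+ +@+; concatenated:

+@++@+@@+@+@@+@++@++@++@+@@+@+@@+@++@+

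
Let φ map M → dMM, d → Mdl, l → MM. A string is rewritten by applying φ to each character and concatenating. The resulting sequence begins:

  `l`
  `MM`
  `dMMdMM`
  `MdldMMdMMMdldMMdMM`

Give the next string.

φ(MdldMMdMMMdldMMdMM) expands symbol-by-symbol to dMM Mdl MM Mdl dMM dMM Mdl dMM dMM dMM Mdl MM Mdl dMM dMM Mdl dMM dMM; joining the 18 pieces gives the next term.

dMMMdlMMMdldMMdMMMdldMMdMMdMMMdlMMMdldMMdMMMdldMMdMM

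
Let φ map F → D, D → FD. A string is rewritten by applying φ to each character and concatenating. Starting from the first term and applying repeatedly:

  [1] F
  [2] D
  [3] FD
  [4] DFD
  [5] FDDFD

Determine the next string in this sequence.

DFDFDDFD

Apply φ to FDDFD symbol by symbol: F→D, D→FD, D→FD, F→D, D→FD; joined: D FD FD D FD.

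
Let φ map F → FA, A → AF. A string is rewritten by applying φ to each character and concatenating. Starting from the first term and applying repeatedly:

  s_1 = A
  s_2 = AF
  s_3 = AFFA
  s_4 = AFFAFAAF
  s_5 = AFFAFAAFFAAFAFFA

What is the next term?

AFFAFAAFFAAFAFFAFAAFAFFAAFFAFAAF

Replace each of the 16 characters of AFFAFAAFFAAFAFFA in place — AF FA FA AF FA AF AF FA FA AF AF FA AF FA FA AF — and concatenate.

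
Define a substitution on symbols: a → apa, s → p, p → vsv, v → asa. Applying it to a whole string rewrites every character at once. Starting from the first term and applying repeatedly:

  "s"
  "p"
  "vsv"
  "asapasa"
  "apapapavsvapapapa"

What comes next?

apavsvapavsvapavsvapaasapasaapavsvapavsvapavsvapa

φ(apapapavsvapapapa) expands symbol-by-symbol to apa vsv apa vsv apa vsv apa asa p asa apa vsv apa vsv apa vsv apa; joining the 17 pieces gives the next term.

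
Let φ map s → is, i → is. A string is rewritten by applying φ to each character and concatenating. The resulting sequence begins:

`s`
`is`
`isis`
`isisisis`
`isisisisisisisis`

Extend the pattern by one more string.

isisisisisisisisisisisisisisisis

φ(isisisisisisisis) expands symbol-by-symbol to is is is is is is is is is is is is is is is is; joining the 16 pieces gives the next term.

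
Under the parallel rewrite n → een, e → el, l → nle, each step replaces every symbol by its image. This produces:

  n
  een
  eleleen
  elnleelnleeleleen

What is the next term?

Replace each of the 17 characters of elnleelnleeleleen in place — el nle een nle el el nle een nle el el nle el nle el el een — and concatenate.

elnleeennleelelnleeennleelelnleelnleeleleen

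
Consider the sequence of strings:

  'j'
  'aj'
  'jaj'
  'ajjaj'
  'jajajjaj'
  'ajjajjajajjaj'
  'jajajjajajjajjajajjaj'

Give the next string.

ajjajjajajjajjajajjajajjajjajajjaj

This is a Fibonacci-style word recurrence s(k) = s(k−2)·s(k−1): e.g. j·aj = jaj.
Continuing: ajjajjajajjaj · jajajjajajjajjajajjaj gives term 8.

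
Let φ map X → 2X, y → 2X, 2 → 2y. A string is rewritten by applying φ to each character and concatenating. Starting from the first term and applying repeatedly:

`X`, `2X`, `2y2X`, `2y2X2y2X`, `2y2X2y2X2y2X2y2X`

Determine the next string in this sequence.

2y2X2y2X2y2X2y2X2y2X2y2X2y2X2y2X

φ(2y2X2y2X2y2X2y2X) expands symbol-by-symbol to 2y 2X 2y 2X 2y 2X 2y 2X 2y 2X 2y 2X 2y 2X 2y 2X; joining the 16 pieces gives the next term.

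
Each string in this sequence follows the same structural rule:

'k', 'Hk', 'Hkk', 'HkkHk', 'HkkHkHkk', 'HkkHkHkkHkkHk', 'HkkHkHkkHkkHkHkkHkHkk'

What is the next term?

HkkHkHkkHkkHkHkkHkHkkHkkHkHkkHkkHk

From term 3 onward, concatenate the last term with the second-to-last: Hk·k = Hkk, Hkk·Hk = HkkHk, …
So term 8 is HkkHkHkkHkkHkHkkHkHkk·HkkHkHkkHkkHk.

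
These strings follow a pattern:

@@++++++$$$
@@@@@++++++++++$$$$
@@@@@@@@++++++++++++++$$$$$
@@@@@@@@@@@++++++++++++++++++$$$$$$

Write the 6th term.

The n-th term is 3n-1 @'s then 4n+2 +'s then n+2 $'s (n = 1, 2, …).
At n = 6 the blocks have lengths 17, 26, 8.

@@@@@@@@@@@@@@@@@++++++++++++++++++++++++++$$$$$$$$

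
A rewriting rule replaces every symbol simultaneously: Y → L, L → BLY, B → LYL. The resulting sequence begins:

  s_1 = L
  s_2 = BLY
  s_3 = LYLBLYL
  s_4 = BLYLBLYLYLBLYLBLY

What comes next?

φ(BLYLBLYLYLBLYLBLY) expands symbol-by-symbol to LYL BLY L BLY LYL BLY L BLY L BLY LYL BLY L BLY LYL BLY L; joining the 17 pieces gives the next term.

LYLBLYLBLYLYLBLYLBLYLBLYLYLBLYLBLYLYLBLYL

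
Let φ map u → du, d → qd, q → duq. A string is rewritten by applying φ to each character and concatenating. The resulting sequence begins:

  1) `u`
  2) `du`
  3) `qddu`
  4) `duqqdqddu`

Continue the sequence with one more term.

qdduduqduqqdduqqdqddu

Expanding duqqdqddu: d→qd, u→du, q→duq, q→duq, d→qd, q→duq, d→qd, d→qd, u→du. Concatenated: qd du duq duq qd duq qd qd du.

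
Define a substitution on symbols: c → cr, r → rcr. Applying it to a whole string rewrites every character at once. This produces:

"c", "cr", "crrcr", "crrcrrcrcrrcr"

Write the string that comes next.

crrcrrcrcrrcrrcrcrrcrcrrcrrcrcrrcr

Replace each of the 13 characters of crrcrrcrcrrcr in place — cr rcr rcr cr rcr rcr cr rcr cr rcr rcr cr rcr — and concatenate.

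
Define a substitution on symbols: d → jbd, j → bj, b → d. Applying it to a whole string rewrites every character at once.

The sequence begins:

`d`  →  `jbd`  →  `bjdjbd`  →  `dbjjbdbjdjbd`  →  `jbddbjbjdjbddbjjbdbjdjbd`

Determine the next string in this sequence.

Replace each of the 24 characters of jbddbjbjdjbddbjjbdbjdjbd in place — bj d jbd jbd d bj d bj jbd bj d jbd jbd d bj bj d jbd d bj jbd bj d jbd — and concatenate.

bjdjbdjbddbjdbjjbdbjdjbdjbddbjbjdjbddbjjbdbjdjbd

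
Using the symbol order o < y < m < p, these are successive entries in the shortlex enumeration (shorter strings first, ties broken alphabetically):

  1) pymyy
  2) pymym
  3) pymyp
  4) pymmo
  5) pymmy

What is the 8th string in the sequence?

Advancing 3 positions from pymmy through pymmy → pymmm → pymmp reaches term 8.

pympo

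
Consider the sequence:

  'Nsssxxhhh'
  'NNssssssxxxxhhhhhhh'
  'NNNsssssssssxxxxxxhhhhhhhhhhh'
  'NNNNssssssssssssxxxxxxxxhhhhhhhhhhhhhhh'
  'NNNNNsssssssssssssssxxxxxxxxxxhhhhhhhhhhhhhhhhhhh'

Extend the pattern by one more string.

NNNNNNssssssssssssssssssxxxxxxxxxxxxhhhhhhhhhhhhhhhhhhhhhhh

Term n consists of n N's, followed by 3n s's, followed by 2n x's, followed by 4n-1 h's (n = 1, 2, …).
For the next term, n = 6, so the run lengths are 6, 18, 12, 23.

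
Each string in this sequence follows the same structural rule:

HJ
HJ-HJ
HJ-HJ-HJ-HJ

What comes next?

Every step duplicates the string with '-' between the halves.
Doubling HJ-HJ-HJ-HJ with '-' between the halves:

HJ-HJ-HJ-HJ-HJ-HJ-HJ-HJ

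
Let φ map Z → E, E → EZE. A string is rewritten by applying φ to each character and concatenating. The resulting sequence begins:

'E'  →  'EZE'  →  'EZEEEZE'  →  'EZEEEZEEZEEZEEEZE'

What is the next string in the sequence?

EZEEEZEEZEEZEEEZEEZEEEZEEZEEEZEEZEEZEEEZE

φ(EZEEEZEEZEEZEEEZE) expands symbol-by-symbol to EZE E EZE EZE EZE E EZE EZE E EZE EZE E EZE EZE EZE E EZE; joining the 17 pieces gives the next term.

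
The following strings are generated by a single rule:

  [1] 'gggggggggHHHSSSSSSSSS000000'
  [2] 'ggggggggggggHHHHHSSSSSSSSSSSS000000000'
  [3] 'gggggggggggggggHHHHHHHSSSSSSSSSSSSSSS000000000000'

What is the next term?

ggggggggggggggggggHHHHHHHHHSSSSSSSSSSSSSSSSSS000000000000000

The n-th term is 3n+3 g's then 2n-1 H's then 3n+3 S's then 3n 0's, where the shown terms are n = 2, 3, 4.
At n = 5 the blocks have lengths 18, 9, 18, 15.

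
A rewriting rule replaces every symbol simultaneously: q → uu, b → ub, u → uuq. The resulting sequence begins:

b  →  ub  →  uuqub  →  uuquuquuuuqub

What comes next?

φ(uuquuquuuuqub) expands symbol-by-symbol to uuq uuq uu uuq uuq uu uuq uuq uuq uuq uu uuq ub; joining the 13 pieces gives the next term.

uuquuquuuuquuquuuuquuquuquuquuuuqub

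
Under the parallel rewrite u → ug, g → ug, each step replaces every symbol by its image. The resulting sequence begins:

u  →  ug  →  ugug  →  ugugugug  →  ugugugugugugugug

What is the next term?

Applying the rule to each of the 16 symbols of ugugugugugugugug gives the pieces ug ug ug ug ug ug ug ug ug ug ug ug ug ug ug ug, which concatenate to the answer.

ugugugugugugugugugugugugugugugug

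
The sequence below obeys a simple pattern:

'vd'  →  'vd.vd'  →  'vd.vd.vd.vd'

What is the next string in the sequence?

Each string is two copies of the previous one joined by '.'.
Doubling vd.vd.vd.vd with '.' between the halves:

vd.vd.vd.vd.vd.vd.vd.vd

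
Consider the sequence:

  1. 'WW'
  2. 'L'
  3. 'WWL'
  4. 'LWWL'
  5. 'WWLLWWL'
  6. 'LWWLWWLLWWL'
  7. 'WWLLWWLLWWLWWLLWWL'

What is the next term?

Each term (from the third on) is the two preceding terms concatenated in order: term 3 = WW·L = WWL.
So term 8 is LWWLWWLLWWL·WWLLWWLLWWLWWLLWWL.

LWWLWWLLWWLWWLLWWLLWWLWWLLWWL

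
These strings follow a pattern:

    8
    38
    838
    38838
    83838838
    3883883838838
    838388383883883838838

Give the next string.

From term 3 onward, concatenate the second-to-last term with the last: 8·38 = 838, 38·838 = 38838, …
So term 8 is 3883883838838·838388383883883838838.

3883883838838838388383883883838838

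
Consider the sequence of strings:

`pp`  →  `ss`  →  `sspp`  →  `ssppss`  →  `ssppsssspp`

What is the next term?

ssppssssppssppss

This is a Fibonacci-style word recurrence s(k) = s(k−1)·s(k−2): e.g. ss·pp = sspp.
So term 6 is ssppsssspp·ssppss.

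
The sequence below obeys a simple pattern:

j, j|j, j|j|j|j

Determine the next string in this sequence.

j|j|j|j|j|j|j|j

Every step duplicates the string with '|' between the halves.
One more doubling of j|j|j|j gives the answer.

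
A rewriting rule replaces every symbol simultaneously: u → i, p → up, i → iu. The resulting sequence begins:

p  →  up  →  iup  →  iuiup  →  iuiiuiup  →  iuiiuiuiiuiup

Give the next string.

iuiiuiuiiuiiuiuiiuiup

Applying the rule to each of the 13 symbols of iuiiuiuiiuiup gives the pieces iu i iu iu i iu i iu iu i iu i up, which concatenate to the answer.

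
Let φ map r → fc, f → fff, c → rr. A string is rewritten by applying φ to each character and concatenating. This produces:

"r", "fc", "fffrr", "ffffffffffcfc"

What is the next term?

φ(ffffffffffcfc) expands symbol-by-symbol to fff fff fff fff fff fff fff fff fff fff rr fff rr; joining the 13 pieces gives the next term.

ffffffffffffffffffffffffffffffrrfffrr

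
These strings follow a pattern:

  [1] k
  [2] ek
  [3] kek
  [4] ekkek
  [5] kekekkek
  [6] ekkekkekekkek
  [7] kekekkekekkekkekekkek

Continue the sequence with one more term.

ekkekkekekkekkekekkekekkekkekekkek

From term 3 onward, concatenate the second-to-last term with the last: k·ek = kek, ek·kek = ekkek, …
So term 8 is ekkekkekekkek·kekekkekekkekkekekkek.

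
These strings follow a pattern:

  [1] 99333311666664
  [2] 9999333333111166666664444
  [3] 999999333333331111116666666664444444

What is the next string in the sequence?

The n-th term is 2n 9's then 2n+2 3's then 2n 1's then 2n+3 6's then 3n-2 4's (n = 1, 2, …).
Setting n = 4 gives 8, 10, 8, 11, 10 characters in each block.

99999999333333333311111111666666666664444444444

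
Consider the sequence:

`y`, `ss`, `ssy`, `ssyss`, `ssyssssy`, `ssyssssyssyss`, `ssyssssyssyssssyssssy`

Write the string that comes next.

ssyssssyssyssssyssssyssyssssyssyss

Each term (from the third on) is the previous term followed by the one before it: term 3 = ss·y = ssy.
The next term joins ssyssssyssyssssyssssy and ssyssssyssyss.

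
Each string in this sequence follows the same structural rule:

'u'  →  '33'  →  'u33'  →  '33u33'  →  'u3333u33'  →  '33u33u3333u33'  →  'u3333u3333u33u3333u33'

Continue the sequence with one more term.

33u33u3333u33u3333u3333u33u3333u33

Each term (from the third on) is the two preceding terms concatenated in order: term 3 = u·33 = u33.
Continuing: 33u33u3333u33 · u3333u3333u33u3333u33 gives term 8.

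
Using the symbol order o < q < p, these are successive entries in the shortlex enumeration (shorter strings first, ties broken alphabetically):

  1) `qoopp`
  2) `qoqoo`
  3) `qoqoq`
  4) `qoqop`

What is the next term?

qoqqo

Treat qoqop as a base-3 numeral over the given alphabet and add one, carrying through any trailing p's.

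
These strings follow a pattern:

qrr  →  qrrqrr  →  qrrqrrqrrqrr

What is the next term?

Every step duplicates the string.
Doubling qrrqrrqrrqrr:

qrrqrrqrrqrrqrrqrrqrrqrr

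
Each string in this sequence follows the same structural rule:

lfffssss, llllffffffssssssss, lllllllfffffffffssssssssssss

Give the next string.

llllllllllffffffffffffssssssssssssssss

Term n consists of 3n-2 l's, followed by 3n f's, followed by 4n s's (n = 1, 2, …).
Setting n = 4 gives 10, 12, 16 characters in each block.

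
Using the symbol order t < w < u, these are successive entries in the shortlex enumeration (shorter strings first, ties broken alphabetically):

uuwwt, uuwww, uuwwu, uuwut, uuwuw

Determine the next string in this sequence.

Treat uuwuw as a base-3 numeral over the given alphabet and add one, carrying through any trailing u's.

uuwuu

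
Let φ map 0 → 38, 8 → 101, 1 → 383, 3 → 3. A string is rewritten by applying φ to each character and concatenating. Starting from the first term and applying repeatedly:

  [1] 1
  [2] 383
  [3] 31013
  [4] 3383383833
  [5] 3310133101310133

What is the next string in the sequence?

3338338383333833838333833838333

Applying the rule to each of the 16 symbols of 3310133101310133 gives the pieces 3 3 383 38 383 3 3 383 38 383 3 383 38 383 3 3, which concatenate to the answer.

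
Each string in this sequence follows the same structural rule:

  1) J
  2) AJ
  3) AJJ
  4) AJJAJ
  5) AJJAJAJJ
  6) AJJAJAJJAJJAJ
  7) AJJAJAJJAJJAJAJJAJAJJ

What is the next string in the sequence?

AJJAJAJJAJJAJAJJAJAJJAJJAJAJJAJJAJ

This is a Fibonacci-style word recurrence s(k) = s(k−1)·s(k−2): e.g. AJ·J = AJJ.
So term 8 is AJJAJAJJAJJAJAJJAJAJJ·AJJAJAJJAJJAJ.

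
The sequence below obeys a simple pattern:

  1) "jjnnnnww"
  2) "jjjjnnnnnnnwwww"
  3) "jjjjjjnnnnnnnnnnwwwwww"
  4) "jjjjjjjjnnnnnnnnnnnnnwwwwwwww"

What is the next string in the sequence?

jjjjjjjjjjnnnnnnnnnnnnnnnnwwwwwwwwww

Term n consists of 2n j's, followed by 3n+1 n's, followed by 2n w's (n = 1, 2, …).
Setting n = 5 gives 10, 16, 10 characters in each block.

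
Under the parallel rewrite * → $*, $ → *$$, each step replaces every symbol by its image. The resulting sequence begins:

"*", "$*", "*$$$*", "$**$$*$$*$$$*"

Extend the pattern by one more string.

Replace each of the 13 characters of $**$$*$$*$$$* in place — *$$ $* $* *$$ *$$ $* *$$ *$$ $* *$$ *$$ *$$ $* — and concatenate.

*$$$*$**$$*$$$**$$*$$$**$$*$$*$$$*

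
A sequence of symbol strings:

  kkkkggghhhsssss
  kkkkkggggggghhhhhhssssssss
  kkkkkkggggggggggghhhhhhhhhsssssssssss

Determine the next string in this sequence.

Term n consists of n+3 k's, followed by 4n-1 g's, followed by 3n h's, followed by 3n+2 s's (n = 1, 2, …).
For the next term, n = 4, so the run lengths are 7, 15, 12, 14.

kkkkkkkggggggggggggggghhhhhhhhhhhhssssssssssssss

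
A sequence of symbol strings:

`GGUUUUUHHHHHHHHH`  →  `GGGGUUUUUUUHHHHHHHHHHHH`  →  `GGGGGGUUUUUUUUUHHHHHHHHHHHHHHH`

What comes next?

Each string has the form G^{2n-2} U^{2n+1} H^{3n+3}, where the shown terms are n = 2, 3, 4.
At n = 5 the blocks have lengths 8, 11, 18.

GGGGGGGGUUUUUUUUUUUHHHHHHHHHHHHHHHHHH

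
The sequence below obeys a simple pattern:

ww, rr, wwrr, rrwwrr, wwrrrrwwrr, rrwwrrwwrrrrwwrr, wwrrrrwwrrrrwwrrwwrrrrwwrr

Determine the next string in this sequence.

From term 3 onward, concatenate the second-to-last term with the last: ww·rr = wwrr, rr·wwrr = rrwwrr, …
The next term joins rrwwrrwwrrrrwwrr and wwrrrrwwrrrrwwrrwwrrrrwwrr.

rrwwrrwwrrrrwwrrwwrrrrwwrrrrwwrrwwrrrrwwrr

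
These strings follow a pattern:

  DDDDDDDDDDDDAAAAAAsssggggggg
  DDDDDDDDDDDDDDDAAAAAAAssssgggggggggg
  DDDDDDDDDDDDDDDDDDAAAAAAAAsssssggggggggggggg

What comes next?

DDDDDDDDDDDDDDDDDDDDDAAAAAAAAAssssssgggggggggggggggg

Each string has the form D^{3n+3} A^{n+3} s^{n} g^{3n-2}, where the shown terms are n = 3, 4, 5.
Setting n = 6 gives 21, 9, 6, 16 characters in each block.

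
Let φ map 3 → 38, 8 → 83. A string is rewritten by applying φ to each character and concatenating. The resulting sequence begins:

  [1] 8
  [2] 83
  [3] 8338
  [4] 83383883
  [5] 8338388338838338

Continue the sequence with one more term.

Applying the rule to each of the 16 symbols of 8338388338838338 gives the pieces 83 38 38 83 38 83 83 38 38 83 83 38 83 38 38 83, which concatenate to the answer.

83383883388383383883833883383883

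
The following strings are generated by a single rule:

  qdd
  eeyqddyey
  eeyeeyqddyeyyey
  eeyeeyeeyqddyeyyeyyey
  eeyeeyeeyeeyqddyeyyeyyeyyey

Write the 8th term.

eeyeeyeeyeeyeeyeeyeeyqddyeyyeyyeyyeyyeyyeyyey

s(k+1) = eey·s(k)·yey, so each term gains eey as a prefix and yey as a suffix.
From eeyeeyeeyeeyqddyeyyeyyeyyey, 3 further steps: eeyeeyeeyeeyqddyeyyeyyeyyey → eeyeeyeeyeeyeeyqddyeyyeyyeyyeyyey → eeyeeyeeyeeyeeyeeyqddyeyyeyyeyyeyyeyyey → (answer).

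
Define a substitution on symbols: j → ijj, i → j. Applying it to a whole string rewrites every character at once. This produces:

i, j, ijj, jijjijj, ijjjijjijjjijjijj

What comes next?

Rewriting the 17 symbols of ijjjijjijjjijjijj one by one yields j ijj ijj ijj j ijj ijj j ijj ijj ijj j ijj ijj j ijj ijj; concatenated:

jijjijjijjjijjijjjijjijjijjjijjijjjijjijj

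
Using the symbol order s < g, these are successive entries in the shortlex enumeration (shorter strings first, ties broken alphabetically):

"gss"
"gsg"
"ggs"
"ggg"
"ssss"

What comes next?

sssg

Find the rightmost character of ssss below g, bump it to the next letter, and reset everything to its right to s.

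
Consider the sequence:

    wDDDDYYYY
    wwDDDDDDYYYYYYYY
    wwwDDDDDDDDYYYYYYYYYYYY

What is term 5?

Reading off run lengths: w runs 1, 2, 3; D runs 4, 6, 8; Y runs 4, 8, 12 — each is linear in n (n = 1, 2, …).
At n = 5 the blocks have lengths 5, 12, 20.

wwwwwDDDDDDDDDDDDYYYYYYYYYYYYYYYYYYYY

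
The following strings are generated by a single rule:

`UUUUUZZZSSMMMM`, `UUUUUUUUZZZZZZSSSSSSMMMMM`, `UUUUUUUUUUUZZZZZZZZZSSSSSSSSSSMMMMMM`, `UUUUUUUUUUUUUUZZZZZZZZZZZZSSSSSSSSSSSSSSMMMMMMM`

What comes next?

UUUUUUUUUUUUUUUUUZZZZZZZZZZZZZZZSSSSSSSSSSSSSSSSSSMMMMMMMM

The n-th term is 3n+2 U's then 3n Z's then 4n-2 S's then n+3 M's (n = 1, 2, …).
Setting n = 5 gives 17, 15, 18, 8 characters in each block.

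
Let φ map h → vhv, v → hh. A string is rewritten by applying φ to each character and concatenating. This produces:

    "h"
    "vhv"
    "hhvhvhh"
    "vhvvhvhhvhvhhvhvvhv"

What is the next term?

Replace each of the 19 characters of vhvvhvhhvhvhhvhvvhv in place — hh vhv hh hh vhv hh vhv vhv hh vhv hh vhv vhv hh vhv hh hh vhv hh — and concatenate.

hhvhvhhhhvhvhhvhvvhvhhvhvhhvhvvhvhhvhvhhhhvhvhh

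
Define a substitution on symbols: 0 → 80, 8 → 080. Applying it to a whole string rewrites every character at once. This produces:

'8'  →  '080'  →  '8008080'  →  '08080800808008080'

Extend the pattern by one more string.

Rewriting the 17 symbols of 08080800808008080 one by one yields 80 080 80 080 80 080 80 80 080 80 080 80 80 080 80 080 80; concatenated:

80080800808008080800808008080800808008080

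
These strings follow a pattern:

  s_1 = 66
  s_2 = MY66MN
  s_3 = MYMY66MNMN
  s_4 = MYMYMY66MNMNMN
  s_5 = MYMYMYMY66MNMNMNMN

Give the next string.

MYMYMYMYMY66MNMNMNMNMN

Each term wraps the previous one in MY on the left and MN on the right.
So the next term is MY·MYMYMYMY66MNMNMNMN·MN.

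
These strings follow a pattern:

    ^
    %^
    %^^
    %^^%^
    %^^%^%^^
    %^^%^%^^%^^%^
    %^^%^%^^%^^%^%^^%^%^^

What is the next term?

This is a Fibonacci-style word recurrence s(k) = s(k−1)·s(k−2): e.g. %^·^ = %^^.
So term 8 is %^^%^%^^%^^%^%^^%^%^^·%^^%^%^^%^^%^.

%^^%^%^^%^^%^%^^%^%^^%^^%^%^^%^^%^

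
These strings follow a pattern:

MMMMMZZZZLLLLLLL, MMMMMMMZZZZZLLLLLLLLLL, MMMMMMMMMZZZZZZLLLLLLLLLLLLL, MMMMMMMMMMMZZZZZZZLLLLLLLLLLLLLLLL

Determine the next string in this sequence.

MMMMMMMMMMMMMZZZZZZZZLLLLLLLLLLLLLLLLLLL

The n-th term is 2n+1 M's then n+2 Z's then 3n+1 L's, where the shown terms are n = 2, 3, 4, 5.
Setting n = 6 gives 13, 8, 19 characters in each block.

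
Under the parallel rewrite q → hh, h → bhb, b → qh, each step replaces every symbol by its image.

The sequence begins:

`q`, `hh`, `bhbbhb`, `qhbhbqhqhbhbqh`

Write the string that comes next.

Rewriting the 14 symbols of qhbhbqhqhbhbqh one by one yields hh bhb qh bhb qh hh bhb hh bhb qh bhb qh hh bhb; concatenated:

hhbhbqhbhbqhhhbhbhhbhbqhbhbqhhhbhb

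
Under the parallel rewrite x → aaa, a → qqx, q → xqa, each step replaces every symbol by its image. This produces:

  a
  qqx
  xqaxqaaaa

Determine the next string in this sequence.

Expanding xqaxqaaaa: x→aaa, q→xqa, a→qqx, x→aaa, q→xqa, a→qqx, a→qqx, a→qqx, a→qqx. Concatenated: aaa xqa qqx aaa xqa qqx qqx qqx qqx.

aaaxqaqqxaaaxqaqqxqqxqqxqqx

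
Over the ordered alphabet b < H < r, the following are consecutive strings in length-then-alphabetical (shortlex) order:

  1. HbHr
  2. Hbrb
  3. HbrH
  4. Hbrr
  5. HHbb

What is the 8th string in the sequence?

HHHb

Advancing 3 positions from HHbb through HHbb → HHbH → HHbr reaches term 8.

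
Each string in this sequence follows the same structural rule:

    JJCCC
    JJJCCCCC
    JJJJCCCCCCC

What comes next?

Each string has the form J^{n} C^{2n-1}, where the shown terms are n = 2, 3, 4.
For the next term, n = 5, so the run lengths are 5, 9.

JJJJJCCCCCCCCC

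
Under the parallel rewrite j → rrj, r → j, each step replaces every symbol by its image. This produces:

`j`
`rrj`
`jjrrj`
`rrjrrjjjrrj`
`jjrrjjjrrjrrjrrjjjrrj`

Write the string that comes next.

rrjrrjjjrrjrrjrrjjjrrjjjrrjjjrrjrrjrrjjjrrj

φ(jjrrjjjrrjrrjrrjjjrrj) expands symbol-by-symbol to rrj rrj j j rrj rrj rrj j j rrj j j rrj j j rrj rrj rrj j j rrj; joining the 21 pieces gives the next term.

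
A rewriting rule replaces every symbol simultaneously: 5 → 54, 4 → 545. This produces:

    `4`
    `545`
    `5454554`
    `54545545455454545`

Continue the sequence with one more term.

Applying the rule to each of the 17 symbols of 54545545455454545 gives the pieces 54 545 54 545 54 54 545 54 545 54 54 545 54 545 54 545 54, which concatenate to the answer.

54545545455454545545455454545545455454554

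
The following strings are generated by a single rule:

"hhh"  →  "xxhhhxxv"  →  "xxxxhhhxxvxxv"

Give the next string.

s(k+1) = xx·s(k)·xxv, so each term gains xx as a prefix and xxv as a suffix.
One more step from xxxxhhhxxvxxv gives the answer.

xxxxxxhhhxxvxxvxxv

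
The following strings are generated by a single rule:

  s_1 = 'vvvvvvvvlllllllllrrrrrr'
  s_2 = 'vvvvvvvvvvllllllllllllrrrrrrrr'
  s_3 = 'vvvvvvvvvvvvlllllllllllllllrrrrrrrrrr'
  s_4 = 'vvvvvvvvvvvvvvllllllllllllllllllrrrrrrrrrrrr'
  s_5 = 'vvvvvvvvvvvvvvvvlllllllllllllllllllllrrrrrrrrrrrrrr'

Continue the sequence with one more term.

vvvvvvvvvvvvvvvvvvllllllllllllllllllllllllrrrrrrrrrrrrrrrr

The n-th term is 2n+2 v's then 3n l's then 2n r's, where the shown terms are n = 3, 4, 5, 6, 7.
Setting n = 8 gives 18, 24, 16 characters in each block.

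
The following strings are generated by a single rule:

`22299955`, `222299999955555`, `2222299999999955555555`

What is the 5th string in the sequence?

222222299999999999999955555555555555

Reading off run lengths: 2 runs 3, 4, 5; 9 runs 3, 6, 9; 5 runs 2, 5, 8 — each is linear in n (n = 1, 2, …).
Setting n = 5 gives 7, 15, 14 characters in each block.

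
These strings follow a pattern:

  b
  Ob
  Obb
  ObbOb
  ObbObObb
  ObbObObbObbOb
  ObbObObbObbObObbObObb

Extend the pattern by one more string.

ObbObObbObbObObbObObbObbObObbObbOb

From term 3 onward, concatenate the last term with the second-to-last: Ob·b = Obb, Obb·Ob = ObbOb, …
So term 8 is ObbObObbObbObObbObObb·ObbObObbObbOb.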